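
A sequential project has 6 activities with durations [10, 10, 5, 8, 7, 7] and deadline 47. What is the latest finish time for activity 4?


LF(activity 4) = deadline - sum of successor durations
Successors: activities 5 through 6 with durations [7, 7]
Sum of successor durations = 14
LF = 47 - 14 = 33

33


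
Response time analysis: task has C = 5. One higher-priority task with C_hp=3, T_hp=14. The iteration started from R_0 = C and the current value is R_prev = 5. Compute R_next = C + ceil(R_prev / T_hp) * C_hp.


R_next = C + ceil(R_prev / T_hp) * C_hp
ceil(5 / 14) = ceil(0.3571) = 1
Interference = 1 * 3 = 3
R_next = 5 + 3 = 8

8


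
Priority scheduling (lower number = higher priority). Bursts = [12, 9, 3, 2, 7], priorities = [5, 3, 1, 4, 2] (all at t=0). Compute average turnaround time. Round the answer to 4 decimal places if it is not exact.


Sort by priority (ascending = highest first):
Order: [(1, 3), (2, 7), (3, 9), (4, 2), (5, 12)]
Completion times:
  Priority 1, burst=3, C=3
  Priority 2, burst=7, C=10
  Priority 3, burst=9, C=19
  Priority 4, burst=2, C=21
  Priority 5, burst=12, C=33
Average turnaround = 86/5 = 17.2

17.2


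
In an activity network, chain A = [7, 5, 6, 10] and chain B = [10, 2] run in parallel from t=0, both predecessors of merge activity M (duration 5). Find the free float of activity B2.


ES(B2) = sum of predecessors on chain B = 10
EF(B2) = ES + duration = 10 + 2 = 12
Successor of B2 is M. ES(M) = max(sum(A), sum(B)) = max(28, 12) = 28
Free float = ES(successor) - EF(current) = 28 - 12 = 16

16


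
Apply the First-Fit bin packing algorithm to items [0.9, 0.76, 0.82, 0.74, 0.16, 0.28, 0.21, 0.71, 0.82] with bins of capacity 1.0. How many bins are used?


Place items sequentially using First-Fit:
  Item 0.9 -> new Bin 1
  Item 0.76 -> new Bin 2
  Item 0.82 -> new Bin 3
  Item 0.74 -> new Bin 4
  Item 0.16 -> Bin 2 (now 0.92)
  Item 0.28 -> new Bin 5
  Item 0.21 -> Bin 4 (now 0.95)
  Item 0.71 -> Bin 5 (now 0.99)
  Item 0.82 -> new Bin 6
Total bins used = 6

6


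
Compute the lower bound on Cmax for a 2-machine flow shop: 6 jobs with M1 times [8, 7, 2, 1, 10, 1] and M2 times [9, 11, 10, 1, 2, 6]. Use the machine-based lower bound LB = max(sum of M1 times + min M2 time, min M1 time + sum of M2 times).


LB1 = sum(M1 times) + min(M2 times) = 29 + 1 = 30
LB2 = min(M1 times) + sum(M2 times) = 1 + 39 = 40
Lower bound = max(LB1, LB2) = max(30, 40) = 40

40


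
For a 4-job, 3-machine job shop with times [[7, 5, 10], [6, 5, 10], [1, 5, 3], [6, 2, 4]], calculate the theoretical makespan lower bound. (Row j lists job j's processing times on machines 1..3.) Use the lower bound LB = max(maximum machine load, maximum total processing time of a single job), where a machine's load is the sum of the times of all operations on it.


Machine loads:
  Machine 1: 7 + 6 + 1 + 6 = 20
  Machine 2: 5 + 5 + 5 + 2 = 17
  Machine 3: 10 + 10 + 3 + 4 = 27
Max machine load = 27
Job totals:
  Job 1: 22
  Job 2: 21
  Job 3: 9
  Job 4: 12
Max job total = 22
Lower bound = max(27, 22) = 27

27


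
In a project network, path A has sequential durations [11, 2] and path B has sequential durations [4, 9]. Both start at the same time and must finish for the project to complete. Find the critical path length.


Path A total = 11 + 2 = 13
Path B total = 4 + 9 = 13
Critical path = longest path = max(13, 13) = 13

13


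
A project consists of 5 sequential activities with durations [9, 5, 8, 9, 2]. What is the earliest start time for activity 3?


Activity 3 starts after activities 1 through 2 complete.
Predecessor durations: [9, 5]
ES = 9 + 5 = 14

14


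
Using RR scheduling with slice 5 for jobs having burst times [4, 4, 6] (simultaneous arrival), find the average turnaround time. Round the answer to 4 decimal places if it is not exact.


Time quantum = 5
Execution trace:
  J1 runs 4 units, time = 4
  J2 runs 4 units, time = 8
  J3 runs 5 units, time = 13
  J3 runs 1 units, time = 14
Finish times: [4, 8, 14]
Average turnaround = 26/3 = 8.6667

8.6667


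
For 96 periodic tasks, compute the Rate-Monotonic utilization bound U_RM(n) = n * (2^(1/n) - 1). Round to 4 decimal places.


Compute 2^(1/96) = 1.0072464122
Subtract 1: 1.0072464122 - 1 = 0.0072464122
Multiply by n: 96 * 0.0072464122 = 0.6956555712
Round to 4 dp: 0.6957

0.6957


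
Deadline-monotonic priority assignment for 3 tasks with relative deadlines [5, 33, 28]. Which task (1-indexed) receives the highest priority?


Sort tasks by relative deadline (ascending):
  Task 1: deadline = 5
  Task 3: deadline = 28
  Task 2: deadline = 33
Priority order (highest first): [1, 3, 2]
Highest priority task = 1

1


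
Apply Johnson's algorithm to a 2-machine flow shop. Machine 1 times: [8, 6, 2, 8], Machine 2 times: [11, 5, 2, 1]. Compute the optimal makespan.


Apply Johnson's rule:
  Group 1 (a <= b): [(3, 2, 2), (1, 8, 11)]
  Group 2 (a > b): [(2, 6, 5), (4, 8, 1)]
Optimal job order: [3, 1, 2, 4]
Schedule:
  Job 3: M1 done at 2, M2 done at 4
  Job 1: M1 done at 10, M2 done at 21
  Job 2: M1 done at 16, M2 done at 26
  Job 4: M1 done at 24, M2 done at 27
Makespan = 27

27


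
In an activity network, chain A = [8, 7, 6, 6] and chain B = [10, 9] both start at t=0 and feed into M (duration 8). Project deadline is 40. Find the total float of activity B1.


Forward pass: ES(B1) = sum of predecessors on chain B = 0
EF = ES + duration = 0 + 10 = 10
Backward pass: LF(M) = deadline = 40; LS(M) = 40 - 8 = 32
LF(B1) = LS(M) - sum(successors on chain B) = 32 - 9 = 23
LS = LF - duration = 23 - 10 = 13
Total float = LS - ES = 13 - 0 = 13

13


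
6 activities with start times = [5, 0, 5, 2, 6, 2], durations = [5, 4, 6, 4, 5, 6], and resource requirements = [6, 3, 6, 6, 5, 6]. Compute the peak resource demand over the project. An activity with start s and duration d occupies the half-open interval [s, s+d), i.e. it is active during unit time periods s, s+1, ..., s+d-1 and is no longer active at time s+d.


Each activity i is active on [start_i, start_i + duration_i).
Compute total resource usage per time slot:
  t=0: active resources = [3], total = 3
  t=1: active resources = [3], total = 3
  t=2: active resources = [3, 6, 6], total = 15
  t=3: active resources = [3, 6, 6], total = 15
  t=4: active resources = [6, 6], total = 12
  t=5: active resources = [6, 6, 6, 6], total = 24
  t=6: active resources = [6, 6, 5, 6], total = 23
  t=7: active resources = [6, 6, 5, 6], total = 23
  t=8: active resources = [6, 6, 5], total = 17
  t=9: active resources = [6, 6, 5], total = 17
  t=10: active resources = [6, 5], total = 11
Peak resource demand = 24

24


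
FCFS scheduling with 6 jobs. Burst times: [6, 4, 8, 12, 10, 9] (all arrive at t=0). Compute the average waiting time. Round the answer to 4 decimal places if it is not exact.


FCFS order (as given): [6, 4, 8, 12, 10, 9]
Waiting times:
  Job 1: wait = 0
  Job 2: wait = 6
  Job 3: wait = 10
  Job 4: wait = 18
  Job 5: wait = 30
  Job 6: wait = 40
Sum of waiting times = 104
Average waiting time = 104/6 = 17.3333

17.3333


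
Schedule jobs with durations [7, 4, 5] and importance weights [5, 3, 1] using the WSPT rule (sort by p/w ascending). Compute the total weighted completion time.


Compute p/w ratios and sort ascending (WSPT): [(4, 3), (7, 5), (5, 1)]
Compute weighted completion times:
  Job (p=4,w=3): C=4, w*C=3*4=12
  Job (p=7,w=5): C=11, w*C=5*11=55
  Job (p=5,w=1): C=16, w*C=1*16=16
Total weighted completion time = 83

83


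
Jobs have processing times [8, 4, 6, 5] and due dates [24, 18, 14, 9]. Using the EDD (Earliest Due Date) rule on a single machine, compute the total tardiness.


Sort by due date (EDD order): [(5, 9), (6, 14), (4, 18), (8, 24)]
Compute completion times and tardiness:
  Job 1: p=5, d=9, C=5, tardiness=max(0,5-9)=0
  Job 2: p=6, d=14, C=11, tardiness=max(0,11-14)=0
  Job 3: p=4, d=18, C=15, tardiness=max(0,15-18)=0
  Job 4: p=8, d=24, C=23, tardiness=max(0,23-24)=0
Total tardiness = 0

0


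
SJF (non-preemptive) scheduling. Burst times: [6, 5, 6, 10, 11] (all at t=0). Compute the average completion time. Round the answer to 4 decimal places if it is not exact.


SJF order (ascending): [5, 6, 6, 10, 11]
Completion times:
  Job 1: burst=5, C=5
  Job 2: burst=6, C=11
  Job 3: burst=6, C=17
  Job 4: burst=10, C=27
  Job 5: burst=11, C=38
Average completion = 98/5 = 19.6

19.6


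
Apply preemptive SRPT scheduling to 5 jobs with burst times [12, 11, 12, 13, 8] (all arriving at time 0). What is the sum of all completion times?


Since all jobs arrive at t=0, SRPT equals SPT ordering.
SPT order: [8, 11, 12, 12, 13]
Completion times:
  Job 1: p=8, C=8
  Job 2: p=11, C=19
  Job 3: p=12, C=31
  Job 4: p=12, C=43
  Job 5: p=13, C=56
Total completion time = 8 + 19 + 31 + 43 + 56 = 157

157


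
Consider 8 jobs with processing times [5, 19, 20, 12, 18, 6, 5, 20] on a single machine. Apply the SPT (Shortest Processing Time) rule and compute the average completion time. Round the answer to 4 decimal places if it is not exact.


Sort jobs by processing time (SPT order): [5, 5, 6, 12, 18, 19, 20, 20]
Compute completion times sequentially:
  Job 1: processing = 5, completes at 5
  Job 2: processing = 5, completes at 10
  Job 3: processing = 6, completes at 16
  Job 4: processing = 12, completes at 28
  Job 5: processing = 18, completes at 46
  Job 6: processing = 19, completes at 65
  Job 7: processing = 20, completes at 85
  Job 8: processing = 20, completes at 105
Sum of completion times = 360
Average completion time = 360/8 = 45.0

45.0


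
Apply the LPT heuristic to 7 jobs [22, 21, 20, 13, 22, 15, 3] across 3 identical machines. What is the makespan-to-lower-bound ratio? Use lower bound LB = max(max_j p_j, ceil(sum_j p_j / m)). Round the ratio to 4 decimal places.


LPT order: [22, 22, 21, 20, 15, 13, 3]
Machine loads after assignment: [37, 38, 41]
LPT makespan = 41
Lower bound = max(max_job, ceil(total/3)) = max(22, 39) = 39
Ratio = 41 / 39 = 1.0513

1.0513


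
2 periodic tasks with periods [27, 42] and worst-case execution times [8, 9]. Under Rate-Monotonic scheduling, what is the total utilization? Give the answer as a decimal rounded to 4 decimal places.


Compute individual utilizations (exact fractions):
  Task 1: C/T = 8/27 (approx. 0.2963)
  Task 2: C/T = 9/42 = 3/14 (approx. 0.2143)
Total utilization U = 8/27 + 3/14 = 193/378
Rounded to 4 decimal places: U = 0.5106
RM (Liu & Layland) bound for 2 tasks = 0.828427; compare with U = 193/378 (approx. 0.510582)
U <= bound, so schedulable by RM sufficient condition.

0.5106


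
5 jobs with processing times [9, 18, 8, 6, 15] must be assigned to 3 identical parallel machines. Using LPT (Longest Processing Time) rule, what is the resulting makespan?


Sort jobs in decreasing order (LPT): [18, 15, 9, 8, 6]
Assign each job to the least loaded machine:
  Machine 1: jobs [18], load = 18
  Machine 2: jobs [15, 6], load = 21
  Machine 3: jobs [9, 8], load = 17
Makespan = max load = 21

21


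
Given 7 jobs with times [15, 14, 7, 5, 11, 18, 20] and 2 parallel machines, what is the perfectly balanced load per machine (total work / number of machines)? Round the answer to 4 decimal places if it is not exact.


Total processing time = 15 + 14 + 7 + 5 + 11 + 18 + 20 = 90
Number of machines = 2
Ideal balanced load = 90 / 2 = 45.0

45.0


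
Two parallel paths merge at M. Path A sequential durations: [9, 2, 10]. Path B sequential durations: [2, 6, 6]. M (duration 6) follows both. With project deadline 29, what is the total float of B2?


Forward pass: ES(B2) = sum of predecessors on chain B = 2
EF = ES + duration = 2 + 6 = 8
Backward pass: LF(M) = deadline = 29; LS(M) = 29 - 6 = 23
LF(B2) = LS(M) - sum(successors on chain B) = 23 - 6 = 17
LS = LF - duration = 17 - 6 = 11
Total float = LS - ES = 11 - 2 = 9

9


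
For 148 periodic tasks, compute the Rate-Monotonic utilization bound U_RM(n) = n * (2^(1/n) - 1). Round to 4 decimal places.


Compute 2^(1/148) = 1.0046944113
Subtract 1: 1.0046944113 - 1 = 0.0046944113
Multiply by n: 148 * 0.0046944113 = 0.6947728724
Round to 4 dp: 0.6948

0.6948


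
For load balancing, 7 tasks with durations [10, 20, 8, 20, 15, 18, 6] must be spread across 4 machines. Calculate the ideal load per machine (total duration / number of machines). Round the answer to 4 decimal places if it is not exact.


Total processing time = 10 + 20 + 8 + 20 + 15 + 18 + 6 = 97
Number of machines = 4
Ideal balanced load = 97 / 4 = 24.25

24.25


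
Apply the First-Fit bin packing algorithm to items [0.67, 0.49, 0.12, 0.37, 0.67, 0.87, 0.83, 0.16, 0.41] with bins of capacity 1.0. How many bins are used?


Place items sequentially using First-Fit:
  Item 0.67 -> new Bin 1
  Item 0.49 -> new Bin 2
  Item 0.12 -> Bin 1 (now 0.79)
  Item 0.37 -> Bin 2 (now 0.86)
  Item 0.67 -> new Bin 3
  Item 0.87 -> new Bin 4
  Item 0.83 -> new Bin 5
  Item 0.16 -> Bin 1 (now 0.95)
  Item 0.41 -> new Bin 6
Total bins used = 6

6


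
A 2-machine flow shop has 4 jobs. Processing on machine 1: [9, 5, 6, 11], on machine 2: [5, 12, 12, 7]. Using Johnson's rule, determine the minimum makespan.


Apply Johnson's rule:
  Group 1 (a <= b): [(2, 5, 12), (3, 6, 12)]
  Group 2 (a > b): [(4, 11, 7), (1, 9, 5)]
Optimal job order: [2, 3, 4, 1]
Schedule:
  Job 2: M1 done at 5, M2 done at 17
  Job 3: M1 done at 11, M2 done at 29
  Job 4: M1 done at 22, M2 done at 36
  Job 1: M1 done at 31, M2 done at 41
Makespan = 41

41


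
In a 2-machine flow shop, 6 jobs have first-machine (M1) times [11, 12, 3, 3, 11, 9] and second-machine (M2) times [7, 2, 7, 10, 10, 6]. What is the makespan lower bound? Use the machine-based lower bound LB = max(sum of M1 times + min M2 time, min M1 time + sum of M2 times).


LB1 = sum(M1 times) + min(M2 times) = 49 + 2 = 51
LB2 = min(M1 times) + sum(M2 times) = 3 + 42 = 45
Lower bound = max(LB1, LB2) = max(51, 45) = 51

51


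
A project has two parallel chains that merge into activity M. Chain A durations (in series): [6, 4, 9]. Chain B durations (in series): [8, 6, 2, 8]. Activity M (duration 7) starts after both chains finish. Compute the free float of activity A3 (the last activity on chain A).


ES(A3) = sum of predecessors on chain A = 10
EF(A3) = ES + duration = 10 + 9 = 19
Successor of A3 is M. ES(M) = max(sum(A), sum(B)) = max(19, 24) = 24
Free float = ES(successor) - EF(current) = 24 - 19 = 5

5


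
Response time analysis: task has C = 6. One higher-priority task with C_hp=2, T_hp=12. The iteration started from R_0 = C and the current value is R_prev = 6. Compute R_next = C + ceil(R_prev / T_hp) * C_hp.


R_next = C + ceil(R_prev / T_hp) * C_hp
ceil(6 / 12) = ceil(0.5) = 1
Interference = 1 * 2 = 2
R_next = 6 + 2 = 8

8


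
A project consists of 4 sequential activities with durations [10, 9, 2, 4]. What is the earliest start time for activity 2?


Activity 2 starts after activities 1 through 1 complete.
Predecessor durations: [10]
ES = 10 = 10

10


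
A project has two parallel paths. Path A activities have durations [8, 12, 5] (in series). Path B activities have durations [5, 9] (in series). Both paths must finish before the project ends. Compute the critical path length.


Path A total = 8 + 12 + 5 = 25
Path B total = 5 + 9 = 14
Critical path = longest path = max(25, 14) = 25

25


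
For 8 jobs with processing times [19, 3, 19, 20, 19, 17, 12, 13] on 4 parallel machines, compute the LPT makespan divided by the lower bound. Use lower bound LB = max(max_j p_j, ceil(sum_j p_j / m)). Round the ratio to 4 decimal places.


LPT order: [20, 19, 19, 19, 17, 13, 12, 3]
Machine loads after assignment: [23, 36, 32, 31]
LPT makespan = 36
Lower bound = max(max_job, ceil(total/4)) = max(20, 31) = 31
Ratio = 36 / 31 = 1.1613

1.1613


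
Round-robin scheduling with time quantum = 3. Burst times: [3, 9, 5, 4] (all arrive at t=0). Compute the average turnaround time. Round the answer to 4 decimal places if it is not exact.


Time quantum = 3
Execution trace:
  J1 runs 3 units, time = 3
  J2 runs 3 units, time = 6
  J3 runs 3 units, time = 9
  J4 runs 3 units, time = 12
  J2 runs 3 units, time = 15
  J3 runs 2 units, time = 17
  J4 runs 1 units, time = 18
  J2 runs 3 units, time = 21
Finish times: [3, 21, 17, 18]
Average turnaround = 59/4 = 14.75

14.75


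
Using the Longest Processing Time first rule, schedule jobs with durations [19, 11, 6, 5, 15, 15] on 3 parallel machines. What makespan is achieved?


Sort jobs in decreasing order (LPT): [19, 15, 15, 11, 6, 5]
Assign each job to the least loaded machine:
  Machine 1: jobs [19, 5], load = 24
  Machine 2: jobs [15, 11], load = 26
  Machine 3: jobs [15, 6], load = 21
Makespan = max load = 26

26


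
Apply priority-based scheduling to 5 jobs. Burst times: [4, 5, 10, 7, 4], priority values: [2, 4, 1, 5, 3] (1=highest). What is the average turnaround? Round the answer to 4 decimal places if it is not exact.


Sort by priority (ascending = highest first):
Order: [(1, 10), (2, 4), (3, 4), (4, 5), (5, 7)]
Completion times:
  Priority 1, burst=10, C=10
  Priority 2, burst=4, C=14
  Priority 3, burst=4, C=18
  Priority 4, burst=5, C=23
  Priority 5, burst=7, C=30
Average turnaround = 95/5 = 19.0

19.0


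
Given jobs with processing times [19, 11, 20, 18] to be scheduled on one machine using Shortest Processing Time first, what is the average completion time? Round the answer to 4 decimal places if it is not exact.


Sort jobs by processing time (SPT order): [11, 18, 19, 20]
Compute completion times sequentially:
  Job 1: processing = 11, completes at 11
  Job 2: processing = 18, completes at 29
  Job 3: processing = 19, completes at 48
  Job 4: processing = 20, completes at 68
Sum of completion times = 156
Average completion time = 156/4 = 39.0

39.0


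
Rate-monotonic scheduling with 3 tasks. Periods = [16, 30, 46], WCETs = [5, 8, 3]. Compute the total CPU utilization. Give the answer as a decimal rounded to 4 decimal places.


Compute individual utilizations (exact fractions):
  Task 1: C/T = 5/16 (approx. 0.3125)
  Task 2: C/T = 8/30 = 4/15 (approx. 0.2667)
  Task 3: C/T = 3/46 (approx. 0.0652)
Total utilization U = 5/16 + 4/15 + 3/46 = 3557/5520
Rounded to 4 decimal places: U = 0.6444
RM (Liu & Layland) bound for 3 tasks = 0.779763; compare with U = 3557/5520 (approx. 0.644384)
U <= bound, so schedulable by RM sufficient condition.

0.6444


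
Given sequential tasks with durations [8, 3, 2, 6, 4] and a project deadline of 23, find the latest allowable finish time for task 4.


LF(activity 4) = deadline - sum of successor durations
Successors: activities 5 through 5 with durations [4]
Sum of successor durations = 4
LF = 23 - 4 = 19

19


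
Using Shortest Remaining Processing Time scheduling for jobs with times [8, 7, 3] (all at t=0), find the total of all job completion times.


Since all jobs arrive at t=0, SRPT equals SPT ordering.
SPT order: [3, 7, 8]
Completion times:
  Job 1: p=3, C=3
  Job 2: p=7, C=10
  Job 3: p=8, C=18
Total completion time = 3 + 10 + 18 = 31

31


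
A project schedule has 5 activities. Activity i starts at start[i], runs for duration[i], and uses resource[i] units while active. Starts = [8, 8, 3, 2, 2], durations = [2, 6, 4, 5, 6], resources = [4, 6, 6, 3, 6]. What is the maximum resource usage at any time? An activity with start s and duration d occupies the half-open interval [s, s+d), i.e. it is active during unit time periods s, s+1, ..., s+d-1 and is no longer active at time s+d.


Each activity i is active on [start_i, start_i + duration_i).
Compute total resource usage per time slot:
  t=0: active resources = [], total = 0
  t=1: active resources = [], total = 0
  t=2: active resources = [3, 6], total = 9
  t=3: active resources = [6, 3, 6], total = 15
  t=4: active resources = [6, 3, 6], total = 15
  t=5: active resources = [6, 3, 6], total = 15
  t=6: active resources = [6, 3, 6], total = 15
  t=7: active resources = [6], total = 6
  t=8: active resources = [4, 6], total = 10
  t=9: active resources = [4, 6], total = 10
  t=10: active resources = [6], total = 6
  t=11: active resources = [6], total = 6
  t=12: active resources = [6], total = 6
  t=13: active resources = [6], total = 6
Peak resource demand = 15

15


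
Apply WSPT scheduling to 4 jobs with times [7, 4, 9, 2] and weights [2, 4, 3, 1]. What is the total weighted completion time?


Compute p/w ratios and sort ascending (WSPT): [(4, 4), (2, 1), (9, 3), (7, 2)]
Compute weighted completion times:
  Job (p=4,w=4): C=4, w*C=4*4=16
  Job (p=2,w=1): C=6, w*C=1*6=6
  Job (p=9,w=3): C=15, w*C=3*15=45
  Job (p=7,w=2): C=22, w*C=2*22=44
Total weighted completion time = 111

111


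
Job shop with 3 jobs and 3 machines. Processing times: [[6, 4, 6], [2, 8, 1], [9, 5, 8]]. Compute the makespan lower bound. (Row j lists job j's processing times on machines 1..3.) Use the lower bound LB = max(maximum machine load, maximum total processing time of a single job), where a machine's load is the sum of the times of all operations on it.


Machine loads:
  Machine 1: 6 + 2 + 9 = 17
  Machine 2: 4 + 8 + 5 = 17
  Machine 3: 6 + 1 + 8 = 15
Max machine load = 17
Job totals:
  Job 1: 16
  Job 2: 11
  Job 3: 22
Max job total = 22
Lower bound = max(17, 22) = 22

22


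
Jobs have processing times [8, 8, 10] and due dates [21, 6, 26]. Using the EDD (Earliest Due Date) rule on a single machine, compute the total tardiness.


Sort by due date (EDD order): [(8, 6), (8, 21), (10, 26)]
Compute completion times and tardiness:
  Job 1: p=8, d=6, C=8, tardiness=max(0,8-6)=2
  Job 2: p=8, d=21, C=16, tardiness=max(0,16-21)=0
  Job 3: p=10, d=26, C=26, tardiness=max(0,26-26)=0
Total tardiness = 2

2


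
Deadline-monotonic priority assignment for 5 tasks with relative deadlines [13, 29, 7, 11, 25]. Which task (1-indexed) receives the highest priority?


Sort tasks by relative deadline (ascending):
  Task 3: deadline = 7
  Task 4: deadline = 11
  Task 1: deadline = 13
  Task 5: deadline = 25
  Task 2: deadline = 29
Priority order (highest first): [3, 4, 1, 5, 2]
Highest priority task = 3

3


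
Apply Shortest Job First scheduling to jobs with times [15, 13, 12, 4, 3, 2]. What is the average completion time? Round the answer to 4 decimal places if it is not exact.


SJF order (ascending): [2, 3, 4, 12, 13, 15]
Completion times:
  Job 1: burst=2, C=2
  Job 2: burst=3, C=5
  Job 3: burst=4, C=9
  Job 4: burst=12, C=21
  Job 5: burst=13, C=34
  Job 6: burst=15, C=49
Average completion = 120/6 = 20.0

20.0


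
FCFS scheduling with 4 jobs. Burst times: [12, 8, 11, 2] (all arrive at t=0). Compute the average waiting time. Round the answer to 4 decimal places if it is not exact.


FCFS order (as given): [12, 8, 11, 2]
Waiting times:
  Job 1: wait = 0
  Job 2: wait = 12
  Job 3: wait = 20
  Job 4: wait = 31
Sum of waiting times = 63
Average waiting time = 63/4 = 15.75

15.75


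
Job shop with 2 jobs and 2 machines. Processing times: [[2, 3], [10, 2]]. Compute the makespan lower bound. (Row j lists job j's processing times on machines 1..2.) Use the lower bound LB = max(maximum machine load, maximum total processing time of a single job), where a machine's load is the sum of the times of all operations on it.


Machine loads:
  Machine 1: 2 + 10 = 12
  Machine 2: 3 + 2 = 5
Max machine load = 12
Job totals:
  Job 1: 5
  Job 2: 12
Max job total = 12
Lower bound = max(12, 12) = 12

12


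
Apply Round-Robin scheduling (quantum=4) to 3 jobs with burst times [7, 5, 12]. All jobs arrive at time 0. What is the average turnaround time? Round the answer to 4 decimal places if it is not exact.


Time quantum = 4
Execution trace:
  J1 runs 4 units, time = 4
  J2 runs 4 units, time = 8
  J3 runs 4 units, time = 12
  J1 runs 3 units, time = 15
  J2 runs 1 units, time = 16
  J3 runs 4 units, time = 20
  J3 runs 4 units, time = 24
Finish times: [15, 16, 24]
Average turnaround = 55/3 = 18.3333

18.3333


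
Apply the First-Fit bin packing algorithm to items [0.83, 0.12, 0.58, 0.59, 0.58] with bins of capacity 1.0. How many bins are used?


Place items sequentially using First-Fit:
  Item 0.83 -> new Bin 1
  Item 0.12 -> Bin 1 (now 0.95)
  Item 0.58 -> new Bin 2
  Item 0.59 -> new Bin 3
  Item 0.58 -> new Bin 4
Total bins used = 4

4


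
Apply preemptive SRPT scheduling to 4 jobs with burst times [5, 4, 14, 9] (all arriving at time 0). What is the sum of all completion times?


Since all jobs arrive at t=0, SRPT equals SPT ordering.
SPT order: [4, 5, 9, 14]
Completion times:
  Job 1: p=4, C=4
  Job 2: p=5, C=9
  Job 3: p=9, C=18
  Job 4: p=14, C=32
Total completion time = 4 + 9 + 18 + 32 = 63

63


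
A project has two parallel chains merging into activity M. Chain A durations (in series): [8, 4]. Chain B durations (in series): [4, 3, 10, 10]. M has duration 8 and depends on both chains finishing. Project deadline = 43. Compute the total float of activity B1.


Forward pass: ES(B1) = sum of predecessors on chain B = 0
EF = ES + duration = 0 + 4 = 4
Backward pass: LF(M) = deadline = 43; LS(M) = 43 - 8 = 35
LF(B1) = LS(M) - sum(successors on chain B) = 35 - 23 = 12
LS = LF - duration = 12 - 4 = 8
Total float = LS - ES = 8 - 0 = 8

8


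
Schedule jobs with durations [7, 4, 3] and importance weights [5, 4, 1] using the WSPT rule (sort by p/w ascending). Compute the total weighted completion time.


Compute p/w ratios and sort ascending (WSPT): [(4, 4), (7, 5), (3, 1)]
Compute weighted completion times:
  Job (p=4,w=4): C=4, w*C=4*4=16
  Job (p=7,w=5): C=11, w*C=5*11=55
  Job (p=3,w=1): C=14, w*C=1*14=14
Total weighted completion time = 85

85


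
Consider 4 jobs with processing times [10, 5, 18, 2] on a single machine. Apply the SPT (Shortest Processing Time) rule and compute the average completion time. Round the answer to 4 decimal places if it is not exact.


Sort jobs by processing time (SPT order): [2, 5, 10, 18]
Compute completion times sequentially:
  Job 1: processing = 2, completes at 2
  Job 2: processing = 5, completes at 7
  Job 3: processing = 10, completes at 17
  Job 4: processing = 18, completes at 35
Sum of completion times = 61
Average completion time = 61/4 = 15.25

15.25


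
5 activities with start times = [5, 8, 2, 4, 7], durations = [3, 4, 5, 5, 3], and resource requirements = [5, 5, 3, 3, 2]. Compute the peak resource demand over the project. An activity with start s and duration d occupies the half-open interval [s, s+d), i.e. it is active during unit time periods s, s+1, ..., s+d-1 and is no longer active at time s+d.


Each activity i is active on [start_i, start_i + duration_i).
Compute total resource usage per time slot:
  t=0: active resources = [], total = 0
  t=1: active resources = [], total = 0
  t=2: active resources = [3], total = 3
  t=3: active resources = [3], total = 3
  t=4: active resources = [3, 3], total = 6
  t=5: active resources = [5, 3, 3], total = 11
  t=6: active resources = [5, 3, 3], total = 11
  t=7: active resources = [5, 3, 2], total = 10
  t=8: active resources = [5, 3, 2], total = 10
  t=9: active resources = [5, 2], total = 7
  t=10: active resources = [5], total = 5
  t=11: active resources = [5], total = 5
Peak resource demand = 11

11


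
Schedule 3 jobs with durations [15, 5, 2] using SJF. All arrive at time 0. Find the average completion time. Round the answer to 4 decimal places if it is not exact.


SJF order (ascending): [2, 5, 15]
Completion times:
  Job 1: burst=2, C=2
  Job 2: burst=5, C=7
  Job 3: burst=15, C=22
Average completion = 31/3 = 10.3333

10.3333


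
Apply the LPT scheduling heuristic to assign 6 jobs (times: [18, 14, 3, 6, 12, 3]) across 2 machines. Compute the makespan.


Sort jobs in decreasing order (LPT): [18, 14, 12, 6, 3, 3]
Assign each job to the least loaded machine:
  Machine 1: jobs [18, 6, 3], load = 27
  Machine 2: jobs [14, 12, 3], load = 29
Makespan = max load = 29

29


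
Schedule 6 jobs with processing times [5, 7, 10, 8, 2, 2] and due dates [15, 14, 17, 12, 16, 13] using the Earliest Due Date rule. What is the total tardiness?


Sort by due date (EDD order): [(8, 12), (2, 13), (7, 14), (5, 15), (2, 16), (10, 17)]
Compute completion times and tardiness:
  Job 1: p=8, d=12, C=8, tardiness=max(0,8-12)=0
  Job 2: p=2, d=13, C=10, tardiness=max(0,10-13)=0
  Job 3: p=7, d=14, C=17, tardiness=max(0,17-14)=3
  Job 4: p=5, d=15, C=22, tardiness=max(0,22-15)=7
  Job 5: p=2, d=16, C=24, tardiness=max(0,24-16)=8
  Job 6: p=10, d=17, C=34, tardiness=max(0,34-17)=17
Total tardiness = 35

35


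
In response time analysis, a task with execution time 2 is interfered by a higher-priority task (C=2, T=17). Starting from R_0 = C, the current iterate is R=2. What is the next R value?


R_next = C + ceil(R_prev / T_hp) * C_hp
ceil(2 / 17) = ceil(0.1176) = 1
Interference = 1 * 2 = 2
R_next = 2 + 2 = 4

4


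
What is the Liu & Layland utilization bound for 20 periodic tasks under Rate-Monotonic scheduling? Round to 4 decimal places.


Compute 2^(1/20) = 1.0352649238
Subtract 1: 1.0352649238 - 1 = 0.0352649238
Multiply by n: 20 * 0.0352649238 = 0.7052984760
Round to 4 dp: 0.7053

0.7053


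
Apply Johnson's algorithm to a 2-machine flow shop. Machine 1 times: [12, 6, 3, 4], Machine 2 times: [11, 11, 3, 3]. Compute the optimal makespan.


Apply Johnson's rule:
  Group 1 (a <= b): [(3, 3, 3), (2, 6, 11)]
  Group 2 (a > b): [(1, 12, 11), (4, 4, 3)]
Optimal job order: [3, 2, 1, 4]
Schedule:
  Job 3: M1 done at 3, M2 done at 6
  Job 2: M1 done at 9, M2 done at 20
  Job 1: M1 done at 21, M2 done at 32
  Job 4: M1 done at 25, M2 done at 35
Makespan = 35

35


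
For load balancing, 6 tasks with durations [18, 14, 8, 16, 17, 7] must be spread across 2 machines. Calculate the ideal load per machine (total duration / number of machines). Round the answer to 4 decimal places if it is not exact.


Total processing time = 18 + 14 + 8 + 16 + 17 + 7 = 80
Number of machines = 2
Ideal balanced load = 80 / 2 = 40.0

40.0


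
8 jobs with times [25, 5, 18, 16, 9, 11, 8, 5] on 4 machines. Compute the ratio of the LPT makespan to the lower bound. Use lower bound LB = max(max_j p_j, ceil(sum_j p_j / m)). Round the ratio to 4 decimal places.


LPT order: [25, 18, 16, 11, 9, 8, 5, 5]
Machine loads after assignment: [25, 23, 24, 25]
LPT makespan = 25
Lower bound = max(max_job, ceil(total/4)) = max(25, 25) = 25
Ratio = 25 / 25 = 1.0

1.0


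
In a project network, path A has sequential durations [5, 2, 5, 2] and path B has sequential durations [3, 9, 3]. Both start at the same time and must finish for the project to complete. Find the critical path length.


Path A total = 5 + 2 + 5 + 2 = 14
Path B total = 3 + 9 + 3 = 15
Critical path = longest path = max(14, 15) = 15

15


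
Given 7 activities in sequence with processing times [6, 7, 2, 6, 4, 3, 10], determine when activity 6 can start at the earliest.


Activity 6 starts after activities 1 through 5 complete.
Predecessor durations: [6, 7, 2, 6, 4]
ES = 6 + 7 + 2 + 6 + 4 = 25

25


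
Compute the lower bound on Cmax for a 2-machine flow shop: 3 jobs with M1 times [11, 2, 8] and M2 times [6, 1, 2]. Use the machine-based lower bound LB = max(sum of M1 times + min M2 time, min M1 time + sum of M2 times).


LB1 = sum(M1 times) + min(M2 times) = 21 + 1 = 22
LB2 = min(M1 times) + sum(M2 times) = 2 + 9 = 11
Lower bound = max(LB1, LB2) = max(22, 11) = 22

22


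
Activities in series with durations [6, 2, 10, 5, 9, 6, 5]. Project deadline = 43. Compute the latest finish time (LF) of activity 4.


LF(activity 4) = deadline - sum of successor durations
Successors: activities 5 through 7 with durations [9, 6, 5]
Sum of successor durations = 20
LF = 43 - 20 = 23

23


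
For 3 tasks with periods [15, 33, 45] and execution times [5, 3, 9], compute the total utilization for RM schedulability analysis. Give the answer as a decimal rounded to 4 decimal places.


Compute individual utilizations (exact fractions):
  Task 1: C/T = 5/15 = 1/3 (approx. 0.3333)
  Task 2: C/T = 3/33 = 1/11 (approx. 0.0909)
  Task 3: C/T = 9/45 = 1/5 (approx. 0.2)
Total utilization U = 1/3 + 1/11 + 1/5 = 103/165
Rounded to 4 decimal places: U = 0.6242
RM (Liu & Layland) bound for 3 tasks = 0.779763; compare with U = 103/165 (approx. 0.624242)
U <= bound, so schedulable by RM sufficient condition.

0.6242


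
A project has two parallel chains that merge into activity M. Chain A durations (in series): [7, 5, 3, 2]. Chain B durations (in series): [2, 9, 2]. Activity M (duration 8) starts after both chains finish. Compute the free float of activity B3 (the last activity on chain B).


ES(B3) = sum of predecessors on chain B = 11
EF(B3) = ES + duration = 11 + 2 = 13
Successor of B3 is M. ES(M) = max(sum(A), sum(B)) = max(17, 13) = 17
Free float = ES(successor) - EF(current) = 17 - 13 = 4

4


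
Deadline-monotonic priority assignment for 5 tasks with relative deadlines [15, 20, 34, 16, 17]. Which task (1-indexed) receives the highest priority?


Sort tasks by relative deadline (ascending):
  Task 1: deadline = 15
  Task 4: deadline = 16
  Task 5: deadline = 17
  Task 2: deadline = 20
  Task 3: deadline = 34
Priority order (highest first): [1, 4, 5, 2, 3]
Highest priority task = 1

1


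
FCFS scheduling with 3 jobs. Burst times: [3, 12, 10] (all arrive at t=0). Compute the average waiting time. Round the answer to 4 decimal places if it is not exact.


FCFS order (as given): [3, 12, 10]
Waiting times:
  Job 1: wait = 0
  Job 2: wait = 3
  Job 3: wait = 15
Sum of waiting times = 18
Average waiting time = 18/3 = 6.0

6.0


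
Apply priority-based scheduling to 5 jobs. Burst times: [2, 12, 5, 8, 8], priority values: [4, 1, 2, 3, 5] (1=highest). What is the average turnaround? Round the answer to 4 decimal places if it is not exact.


Sort by priority (ascending = highest first):
Order: [(1, 12), (2, 5), (3, 8), (4, 2), (5, 8)]
Completion times:
  Priority 1, burst=12, C=12
  Priority 2, burst=5, C=17
  Priority 3, burst=8, C=25
  Priority 4, burst=2, C=27
  Priority 5, burst=8, C=35
Average turnaround = 116/5 = 23.2

23.2


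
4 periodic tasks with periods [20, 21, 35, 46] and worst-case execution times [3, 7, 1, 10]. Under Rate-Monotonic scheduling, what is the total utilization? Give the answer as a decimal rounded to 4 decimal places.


Compute individual utilizations (exact fractions):
  Task 1: C/T = 3/20 (approx. 0.15)
  Task 2: C/T = 7/21 = 1/3 (approx. 0.3333)
  Task 3: C/T = 1/35 (approx. 0.0286)
  Task 4: C/T = 10/46 = 5/23 (approx. 0.2174)
Total utilization U = 3/20 + 1/3 + 1/35 + 5/23 = 1409/1932
Rounded to 4 decimal places: U = 0.7293
RM (Liu & Layland) bound for 4 tasks = 0.756828; compare with U = 1409/1932 (approx. 0.729296)
U <= bound, so schedulable by RM sufficient condition.

0.7293


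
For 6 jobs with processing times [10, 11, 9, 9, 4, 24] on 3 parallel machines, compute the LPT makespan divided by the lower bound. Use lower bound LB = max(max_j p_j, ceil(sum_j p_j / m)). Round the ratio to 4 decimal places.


LPT order: [24, 11, 10, 9, 9, 4]
Machine loads after assignment: [24, 20, 23]
LPT makespan = 24
Lower bound = max(max_job, ceil(total/3)) = max(24, 23) = 24
Ratio = 24 / 24 = 1.0

1.0


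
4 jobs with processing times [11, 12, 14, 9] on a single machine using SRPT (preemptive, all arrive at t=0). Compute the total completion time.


Since all jobs arrive at t=0, SRPT equals SPT ordering.
SPT order: [9, 11, 12, 14]
Completion times:
  Job 1: p=9, C=9
  Job 2: p=11, C=20
  Job 3: p=12, C=32
  Job 4: p=14, C=46
Total completion time = 9 + 20 + 32 + 46 = 107

107


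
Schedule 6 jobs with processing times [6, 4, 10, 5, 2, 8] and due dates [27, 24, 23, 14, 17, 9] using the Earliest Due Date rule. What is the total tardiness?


Sort by due date (EDD order): [(8, 9), (5, 14), (2, 17), (10, 23), (4, 24), (6, 27)]
Compute completion times and tardiness:
  Job 1: p=8, d=9, C=8, tardiness=max(0,8-9)=0
  Job 2: p=5, d=14, C=13, tardiness=max(0,13-14)=0
  Job 3: p=2, d=17, C=15, tardiness=max(0,15-17)=0
  Job 4: p=10, d=23, C=25, tardiness=max(0,25-23)=2
  Job 5: p=4, d=24, C=29, tardiness=max(0,29-24)=5
  Job 6: p=6, d=27, C=35, tardiness=max(0,35-27)=8
Total tardiness = 15

15


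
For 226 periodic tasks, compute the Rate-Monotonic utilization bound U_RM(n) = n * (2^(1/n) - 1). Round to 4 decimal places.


Compute 2^(1/226) = 1.0030717310
Subtract 1: 1.0030717310 - 1 = 0.0030717310
Multiply by n: 226 * 0.0030717310 = 0.6942112060
Round to 4 dp: 0.6942

0.6942


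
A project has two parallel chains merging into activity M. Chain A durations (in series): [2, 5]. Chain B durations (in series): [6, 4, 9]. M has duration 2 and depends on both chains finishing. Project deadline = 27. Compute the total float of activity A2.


Forward pass: ES(A2) = sum of predecessors on chain A = 2
EF = ES + duration = 2 + 5 = 7
Backward pass: LF(M) = deadline = 27; LS(M) = 27 - 2 = 25
LF(A2) = LS(M) - sum(successors on chain A) = 25 - 0 = 25
LS = LF - duration = 25 - 5 = 20
Total float = LS - ES = 20 - 2 = 18

18


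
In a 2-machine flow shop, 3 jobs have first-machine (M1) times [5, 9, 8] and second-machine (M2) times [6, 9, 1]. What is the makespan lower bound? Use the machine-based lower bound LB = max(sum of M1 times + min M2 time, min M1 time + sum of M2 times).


LB1 = sum(M1 times) + min(M2 times) = 22 + 1 = 23
LB2 = min(M1 times) + sum(M2 times) = 5 + 16 = 21
Lower bound = max(LB1, LB2) = max(23, 21) = 23

23


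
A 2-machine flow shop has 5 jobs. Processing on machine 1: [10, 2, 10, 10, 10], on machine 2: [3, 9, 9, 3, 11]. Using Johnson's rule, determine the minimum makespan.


Apply Johnson's rule:
  Group 1 (a <= b): [(2, 2, 9), (5, 10, 11)]
  Group 2 (a > b): [(3, 10, 9), (1, 10, 3), (4, 10, 3)]
Optimal job order: [2, 5, 3, 1, 4]
Schedule:
  Job 2: M1 done at 2, M2 done at 11
  Job 5: M1 done at 12, M2 done at 23
  Job 3: M1 done at 22, M2 done at 32
  Job 1: M1 done at 32, M2 done at 35
  Job 4: M1 done at 42, M2 done at 45
Makespan = 45

45


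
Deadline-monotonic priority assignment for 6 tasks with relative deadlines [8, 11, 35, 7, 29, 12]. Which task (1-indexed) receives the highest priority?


Sort tasks by relative deadline (ascending):
  Task 4: deadline = 7
  Task 1: deadline = 8
  Task 2: deadline = 11
  Task 6: deadline = 12
  Task 5: deadline = 29
  Task 3: deadline = 35
Priority order (highest first): [4, 1, 2, 6, 5, 3]
Highest priority task = 4

4


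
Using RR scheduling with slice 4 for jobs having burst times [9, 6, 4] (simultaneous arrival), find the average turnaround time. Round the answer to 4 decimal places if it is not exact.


Time quantum = 4
Execution trace:
  J1 runs 4 units, time = 4
  J2 runs 4 units, time = 8
  J3 runs 4 units, time = 12
  J1 runs 4 units, time = 16
  J2 runs 2 units, time = 18
  J1 runs 1 units, time = 19
Finish times: [19, 18, 12]
Average turnaround = 49/3 = 16.3333

16.3333


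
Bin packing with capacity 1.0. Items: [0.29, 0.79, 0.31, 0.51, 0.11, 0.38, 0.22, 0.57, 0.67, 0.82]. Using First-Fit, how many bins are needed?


Place items sequentially using First-Fit:
  Item 0.29 -> new Bin 1
  Item 0.79 -> new Bin 2
  Item 0.31 -> Bin 1 (now 0.6)
  Item 0.51 -> new Bin 3
  Item 0.11 -> Bin 1 (now 0.71)
  Item 0.38 -> Bin 3 (now 0.89)
  Item 0.22 -> Bin 1 (now 0.93)
  Item 0.57 -> new Bin 4
  Item 0.67 -> new Bin 5
  Item 0.82 -> new Bin 6
Total bins used = 6

6


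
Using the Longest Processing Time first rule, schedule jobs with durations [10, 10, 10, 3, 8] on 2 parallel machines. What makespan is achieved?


Sort jobs in decreasing order (LPT): [10, 10, 10, 8, 3]
Assign each job to the least loaded machine:
  Machine 1: jobs [10, 10], load = 20
  Machine 2: jobs [10, 8, 3], load = 21
Makespan = max load = 21

21


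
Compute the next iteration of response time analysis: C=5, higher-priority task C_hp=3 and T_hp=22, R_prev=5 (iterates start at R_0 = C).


R_next = C + ceil(R_prev / T_hp) * C_hp
ceil(5 / 22) = ceil(0.2273) = 1
Interference = 1 * 3 = 3
R_next = 5 + 3 = 8

8


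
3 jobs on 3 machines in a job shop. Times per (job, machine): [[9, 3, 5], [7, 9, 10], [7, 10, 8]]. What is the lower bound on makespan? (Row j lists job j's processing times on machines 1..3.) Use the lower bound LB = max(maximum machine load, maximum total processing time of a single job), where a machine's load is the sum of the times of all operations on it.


Machine loads:
  Machine 1: 9 + 7 + 7 = 23
  Machine 2: 3 + 9 + 10 = 22
  Machine 3: 5 + 10 + 8 = 23
Max machine load = 23
Job totals:
  Job 1: 17
  Job 2: 26
  Job 3: 25
Max job total = 26
Lower bound = max(23, 26) = 26

26
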